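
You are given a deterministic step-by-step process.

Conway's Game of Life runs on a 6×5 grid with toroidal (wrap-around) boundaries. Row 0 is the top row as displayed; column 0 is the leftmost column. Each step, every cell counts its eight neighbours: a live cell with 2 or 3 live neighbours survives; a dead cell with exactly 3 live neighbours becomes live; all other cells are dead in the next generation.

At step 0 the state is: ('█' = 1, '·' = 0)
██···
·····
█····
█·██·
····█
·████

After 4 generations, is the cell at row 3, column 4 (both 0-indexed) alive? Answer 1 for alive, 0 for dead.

1

0) ██···
·····
█····
█·██·
····█
·████
1) ██·██
██···
·█··█
██·█·
·····
·████
2) ·····
···█·
····█
███·█
·····
·█···
3) ·····
·····
·██·█
██·██
··█··
·····
4) ·····
·····
·██·█
····█
█████
·····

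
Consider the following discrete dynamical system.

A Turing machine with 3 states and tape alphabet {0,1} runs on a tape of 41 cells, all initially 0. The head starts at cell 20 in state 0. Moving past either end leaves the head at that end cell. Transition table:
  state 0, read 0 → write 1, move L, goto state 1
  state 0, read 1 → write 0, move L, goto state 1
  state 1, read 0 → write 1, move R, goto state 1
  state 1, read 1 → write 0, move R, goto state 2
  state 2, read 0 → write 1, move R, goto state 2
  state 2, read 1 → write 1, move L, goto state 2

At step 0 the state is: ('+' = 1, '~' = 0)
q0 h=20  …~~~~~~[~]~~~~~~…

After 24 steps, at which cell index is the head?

39

t=0: q0 h=20  …~~~~~~[~]~~~~~~…
t=1: q1 h=19  …~~~~~~[~]+~~~~~…
t=2: q1 h=20  …~~~~~+[+]~~~~~~…
t=3: q2 h=21  …~~~~+~[~]~~~~~~…
t=4: q2 h=22  …~~~+~+[~]~~~~~~…
t=5: q2 h=23  …~~+~++[~]~~~~~~…
t=6: q2 h=24  …~+~+++[~]~~~~~~…
t=7: q2 h=25  …+~++++[~]~~~~~~…
t=8: q2 h=26  …~+++++[~]~~~~~~…
t=9: q2 h=27  …++++++[~]~~~~~~…
t=10: q2 h=28  …++++++[~]~~~~~~…
t=11: q2 h=29  …++++++[~]~~~~~~…
t=12: q2 h=30  …++++++[~]~~~~~~…
t=13: q2 h=31  …++++++[~]~~~~~~…
t=14: q2 h=32  …++++++[~]~~~~~~…
t=15: q2 h=33  …++++++[~]~~~~~~…
t=16: q2 h=34  …++++++[~]~~~~~~|
t=17: q2 h=35  …++++++[~]~~~~~|
t=18: q2 h=36  …++++++[~]~~~~|
t=19: q2 h=37  …++++++[~]~~~|
t=20: q2 h=38  …++++++[~]~~|
t=21: q2 h=39  …++++++[~]~|
t=22: q2 h=40  …++++++[~]|
t=23: q2 h=40  …++++++[+]|
t=24: q2 h=39  …++++++[+]+|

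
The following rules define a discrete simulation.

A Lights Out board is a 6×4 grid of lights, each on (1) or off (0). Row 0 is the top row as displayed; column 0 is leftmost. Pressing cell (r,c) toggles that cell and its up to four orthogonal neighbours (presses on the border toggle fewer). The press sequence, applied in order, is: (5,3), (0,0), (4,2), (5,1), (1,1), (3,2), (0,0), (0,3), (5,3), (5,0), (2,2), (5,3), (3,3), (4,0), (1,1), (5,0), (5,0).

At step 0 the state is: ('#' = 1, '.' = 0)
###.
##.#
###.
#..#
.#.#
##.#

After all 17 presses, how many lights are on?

12

step 0: ###.
##.#
###.
#..#
.#.#
##.#
step 1: ###.
##.#
###.
#..#
.#..
###.
step 2: ..#.
.#.#
###.
#..#
.#..
###.
step 3: ..#.
.#.#
###.
#.##
..##
##..
step 4: ..#.
.#.#
###.
#.##
.###
..#.
step 5: .##.
#.##
#.#.
#.##
.###
..#.
step 6: .##.
#.##
#...
##..
.#.#
..#.
step 7: #.#.
..##
#...
##..
.#.#
..#.
step 8: #..#
..#.
#...
##..
.#.#
..#.
step 9: #..#
..#.
#...
##..
.#..
...#
step 10: #..#
..#.
#...
##..
##..
##.#
step 11: #..#
....
####
###.
##..
##.#
step 12: #..#
....
####
###.
##.#
###.
step 13: #..#
....
###.
##.#
##..
###.
step 14: #..#
....
###.
.#.#
....
.##.
step 15: ##.#
###.
#.#.
.#.#
....
.##.
step 16: ##.#
###.
#.#.
.#.#
#...
#.#.
step 17: ##.#
###.
#.#.
.#.#
....
.##.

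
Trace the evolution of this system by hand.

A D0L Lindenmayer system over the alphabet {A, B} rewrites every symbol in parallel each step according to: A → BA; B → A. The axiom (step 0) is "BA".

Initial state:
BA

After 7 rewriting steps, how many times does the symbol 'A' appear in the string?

34

[0] BA
[1] ABA
[2] BAABA
[3] ABABAABA
[4] BAABAABABAABA
[5] ABABAABABAABAABABAABA
[6] BAABAABABAABAABABAABABAABAABABAABA
[7] ABABAABABAABAABABAABABAABAABABAABAABABAABABAABAABABAABA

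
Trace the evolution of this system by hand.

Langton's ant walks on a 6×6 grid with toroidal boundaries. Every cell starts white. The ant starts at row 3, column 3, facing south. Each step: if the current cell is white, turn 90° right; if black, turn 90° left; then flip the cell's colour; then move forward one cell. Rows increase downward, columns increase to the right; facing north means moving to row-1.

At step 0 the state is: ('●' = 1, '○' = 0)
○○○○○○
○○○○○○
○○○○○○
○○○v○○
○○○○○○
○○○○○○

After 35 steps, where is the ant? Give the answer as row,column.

step 0: ○○○○○○
○○○○○○
○○○○○○
○○○v○○
○○○○○○
○○○○○○
step 1: ○○○○○○
○○○○○○
○○○○○○
○○<●○○
○○○○○○
○○○○○○
step 2: ○○○○○○
○○○○○○
○○^○○○
○○●●○○
○○○○○○
○○○○○○
step 3: ○○○○○○
○○○○○○
○○●>○○
○○●●○○
○○○○○○
○○○○○○
step 4: ○○○○○○
○○○○○○
○○●●○○
○○●v○○
○○○○○○
○○○○○○
step 5: ○○○○○○
○○○○○○
○○●●○○
○○●○>○
○○○○○○
○○○○○○
step 6: ○○○○○○
○○○○○○
○○●●○○
○○●○●○
○○○○v○
○○○○○○
step 7: ○○○○○○
○○○○○○
○○●●○○
○○●○●○
○○○<●○
○○○○○○
step 8: ○○○○○○
○○○○○○
○○●●○○
○○●^●○
○○○●●○
○○○○○○
step 9: ○○○○○○
○○○○○○
○○●●○○
○○●●>○
○○○●●○
○○○○○○
step 10: ○○○○○○
○○○○○○
○○●●^○
○○●●○○
○○○●●○
○○○○○○
step 11: ○○○○○○
○○○○○○
○○●●●>
○○●●○○
○○○●●○
○○○○○○
step 12: ○○○○○○
○○○○○○
○○●●●●
○○●●○v
○○○●●○
○○○○○○
step 13: ○○○○○○
○○○○○○
○○●●●●
○○●●<●
○○○●●○
○○○○○○
step 14: ○○○○○○
○○○○○○
○○●●^●
○○●●●●
○○○●●○
○○○○○○
step 15: ○○○○○○
○○○○○○
○○●<○●
○○●●●●
○○○●●○
○○○○○○
step 16: ○○○○○○
○○○○○○
○○●○○●
○○●v●●
○○○●●○
○○○○○○
step 17: ○○○○○○
○○○○○○
○○●○○●
○○●○>●
○○○●●○
○○○○○○
step 18: ○○○○○○
○○○○○○
○○●○^●
○○●○○●
○○○●●○
○○○○○○
step 19: ○○○○○○
○○○○○○
○○●○●>
○○●○○●
○○○●●○
○○○○○○
step 20: ○○○○○○
○○○○○^
○○●○●○
○○●○○●
○○○●●○
○○○○○○
step 21: ○○○○○○
>○○○○●
○○●○●○
○○●○○●
○○○●●○
○○○○○○
step 22: ○○○○○○
●○○○○●
v○●○●○
○○●○○●
○○○●●○
○○○○○○
step 23: ○○○○○○
●○○○○●
●○●○●<
○○●○○●
○○○●●○
○○○○○○
step 24: ○○○○○○
●○○○○^
●○●○●●
○○●○○●
○○○●●○
○○○○○○
step 25: ○○○○○○
●○○○<○
●○●○●●
○○●○○●
○○○●●○
○○○○○○
step 26: ○○○○^○
●○○○●○
●○●○●●
○○●○○●
○○○●●○
○○○○○○
step 27: ○○○○●>
●○○○●○
●○●○●●
○○●○○●
○○○●●○
○○○○○○
step 28: ○○○○●●
●○○○●v
●○●○●●
○○●○○●
○○○●●○
○○○○○○
step 29: ○○○○●●
●○○○<●
●○●○●●
○○●○○●
○○○●●○
○○○○○○
step 30: ○○○○●●
●○○○○●
●○●○v●
○○●○○●
○○○●●○
○○○○○○
step 31: ○○○○●●
●○○○○●
●○●○○>
○○●○○●
○○○●●○
○○○○○○
step 32: ○○○○●●
●○○○○^
●○●○○○
○○●○○●
○○○●●○
○○○○○○
step 33: ○○○○●●
●○○○<○
●○●○○○
○○●○○●
○○○●●○
○○○○○○
step 34: ○○○○^●
●○○○●○
●○●○○○
○○●○○●
○○○●●○
○○○○○○
step 35: ○○○<○●
●○○○●○
●○●○○○
○○●○○●
○○○●●○
○○○○○○

0,3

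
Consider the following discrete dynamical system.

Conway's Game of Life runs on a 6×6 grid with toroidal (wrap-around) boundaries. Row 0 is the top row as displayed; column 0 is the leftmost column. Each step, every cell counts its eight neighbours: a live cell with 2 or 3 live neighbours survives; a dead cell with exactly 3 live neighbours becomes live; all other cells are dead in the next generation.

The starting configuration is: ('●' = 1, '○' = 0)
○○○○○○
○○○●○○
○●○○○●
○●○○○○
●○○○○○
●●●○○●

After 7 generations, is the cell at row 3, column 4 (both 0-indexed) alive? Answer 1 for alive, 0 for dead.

1

0) ○○○○○○
○○○●○○
○●○○○●
○●○○○○
●○○○○○
●●●○○●
1) ●●●○○○
○○○○○○
●○●○○○
○●○○○○
○○●○○●
●●○○○●
2) ○○●○○●
●○●○○○
○●○○○○
●●●○○○
○○●○○●
○○○○○●
3) ●●○○○●
●○●○○○
○○○○○○
●○●○○○
○○●○○●
●○○○●●
4) ○○○○●○
●○○○○●
○○○○○○
○●○○○○
○○○●●○
○○○○●○
5) ○○○○●○
○○○○○●
●○○○○○
○○○○○○
○○○●●○
○○○○●●
6) ○○○○●○
○○○○○●
○○○○○○
○○○○○○
○○○●●●
○○○○○●
7) ○○○○●●
○○○○○○
○○○○○○
○○○○●○
○○○○●●
○○○●○●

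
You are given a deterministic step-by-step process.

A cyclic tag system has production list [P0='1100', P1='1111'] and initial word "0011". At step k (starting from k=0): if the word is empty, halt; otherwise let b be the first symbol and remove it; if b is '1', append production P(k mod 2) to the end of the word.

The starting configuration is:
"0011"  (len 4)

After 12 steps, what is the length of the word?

gen 0: "0011"  (len 4)
gen 1: "011"  (len 3)
gen 2: "11"  (len 2)
gen 3: "11100"  (len 5)
gen 4: "11001111"  (len 8)
gen 5: "10011111100"  (len 11)
gen 6: "00111111001111"  (len 14)
gen 7: "0111111001111"  (len 13)
gen 8: "111111001111"  (len 12)
gen 9: "111110011111100"  (len 15)
gen 10: "111100111111001111"  (len 18)
gen 11: "111001111110011111100"  (len 21)
gen 12: "110011111100111111001111"  (len 24)

24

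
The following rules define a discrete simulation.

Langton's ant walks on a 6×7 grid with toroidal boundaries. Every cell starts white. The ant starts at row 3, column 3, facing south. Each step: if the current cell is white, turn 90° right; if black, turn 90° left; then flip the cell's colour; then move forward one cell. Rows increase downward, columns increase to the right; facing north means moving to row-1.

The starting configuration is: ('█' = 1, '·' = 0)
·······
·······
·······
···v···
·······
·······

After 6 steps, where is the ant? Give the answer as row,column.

4,4

[0] ·······
·······
·······
···v···
·······
·······
[1] ·······
·······
·······
··<█···
·······
·······
[2] ·······
·······
··^····
··██···
·······
·······
[3] ·······
·······
··█>···
··██···
·······
·······
[4] ·······
·······
··██···
··█v···
·······
·······
[5] ·······
·······
··██···
··█·>··
·······
·······
[6] ·······
·······
··██···
··█·█··
····v··
·······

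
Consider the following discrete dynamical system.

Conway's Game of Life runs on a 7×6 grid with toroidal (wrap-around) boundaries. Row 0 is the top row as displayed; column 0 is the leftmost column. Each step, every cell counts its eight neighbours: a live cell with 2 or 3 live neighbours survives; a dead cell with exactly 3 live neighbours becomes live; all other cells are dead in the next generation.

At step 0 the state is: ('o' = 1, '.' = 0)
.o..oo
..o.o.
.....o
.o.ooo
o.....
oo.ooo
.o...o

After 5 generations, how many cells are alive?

9

t=0: .o..oo
..o.o.
.....o
.o.ooo
o.....
oo.ooo
.o...o
t=1: .ooooo
o..oo.
o.o..o
....oo
......
.oo.o.
.o.o..
t=2: .o...o
......
oo....
o...oo
...ooo
.ooo..
.....o
t=3: o.....
.o....
oo....
.o.o..
.o....
o.oo.o
.o..o.
t=4: oo....
.o....
oo....
.o....
.o.oo.
o.oooo
.oooo.
t=5: o..o..
..o...
ooo...
.o....
.o....
o.....
......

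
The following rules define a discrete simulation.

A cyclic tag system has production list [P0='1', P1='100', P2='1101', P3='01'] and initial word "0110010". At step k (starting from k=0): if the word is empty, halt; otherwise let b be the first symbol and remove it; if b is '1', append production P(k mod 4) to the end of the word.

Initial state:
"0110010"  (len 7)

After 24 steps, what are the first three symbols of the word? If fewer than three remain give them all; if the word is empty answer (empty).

k=0  "0110010"  (len 7)
k=1  "110010"  (len 6)
k=2  "10010100"  (len 8)
k=3  "00101001101"  (len 11)
k=4  "0101001101"  (len 10)
k=5  "101001101"  (len 9)
k=6  "01001101100"  (len 11)
k=7  "1001101100"  (len 10)
k=8  "00110110001"  (len 11)
k=9  "0110110001"  (len 10)
k=10  "110110001"  (len 9)
k=11  "101100011101"  (len 12)
k=12  "0110001110101"  (len 13)
k=13  "110001110101"  (len 12)
k=14  "10001110101100"  (len 14)
k=15  "00011101011001101"  (len 17)
k=16  "0011101011001101"  (len 16)
k=17  "011101011001101"  (len 15)
k=18  "11101011001101"  (len 14)
k=19  "11010110011011101"  (len 17)
k=20  "101011001101110101"  (len 18)
k=21  "010110011011101011"  (len 18)
k=22  "10110011011101011"  (len 17)
k=23  "01100110111010111101"  (len 20)
k=24  "1100110111010111101"  (len 19)

110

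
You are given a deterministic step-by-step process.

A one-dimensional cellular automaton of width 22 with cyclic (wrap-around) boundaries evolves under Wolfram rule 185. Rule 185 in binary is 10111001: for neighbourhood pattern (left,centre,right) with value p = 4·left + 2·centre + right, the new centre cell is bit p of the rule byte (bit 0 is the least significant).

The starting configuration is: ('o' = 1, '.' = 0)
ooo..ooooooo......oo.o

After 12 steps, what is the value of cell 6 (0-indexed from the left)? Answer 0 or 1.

0

k=0  ooo..ooooooo......oo.o
k=1  oo.o.oooooo.ooooo.o.oo
k=2  o.o.oooooo.ooooo.o.ooo
k=3  .o.oooooo.ooooo.o.oooo
k=4  o.oooooo.ooooo.o.oooo.
k=5  .oooooo.ooooo.o.oooo.o
k=6  oooooo.ooooo.o.oooo.o.
k=7  ooooo.ooooo.o.oooo.o.o
k=8  oooo.ooooo.o.oooo.o.oo
k=9  ooo.ooooo.o.oooo.o.ooo
k=10  oo.ooooo.o.oooo.o.oooo
k=11  o.ooooo.o.oooo.o.ooooo
k=12  .ooooo.o.oooo.o.oooooo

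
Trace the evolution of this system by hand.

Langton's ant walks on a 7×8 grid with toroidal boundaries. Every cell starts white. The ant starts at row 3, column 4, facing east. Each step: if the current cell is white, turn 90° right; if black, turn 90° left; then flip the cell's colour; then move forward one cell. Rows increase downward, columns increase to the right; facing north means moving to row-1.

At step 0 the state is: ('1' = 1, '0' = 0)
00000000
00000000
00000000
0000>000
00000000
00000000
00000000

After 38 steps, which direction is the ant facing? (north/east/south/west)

east

t=0: 00000000
00000000
00000000
0000>000
00000000
00000000
00000000
t=1: 00000000
00000000
00000000
00001000
0000v000
00000000
00000000
t=2: 00000000
00000000
00000000
00001000
000<1000
00000000
00000000
t=3: 00000000
00000000
00000000
000^1000
00011000
00000000
00000000
t=4: 00000000
00000000
00000000
0001>000
00011000
00000000
00000000
t=5: 00000000
00000000
0000^000
00010000
00011000
00000000
00000000
t=6: 00000000
00000000
00001>00
00010000
00011000
00000000
00000000
t=7: 00000000
00000000
00001100
00010v00
00011000
00000000
00000000
t=8: 00000000
00000000
00001100
0001<100
00011000
00000000
00000000
t=9: 00000000
00000000
0000^100
00011100
00011000
00000000
00000000
t=10: 00000000
00000000
000<0100
00011100
00011000
00000000
00000000
t=11: 00000000
000^0000
00010100
00011100
00011000
00000000
00000000
t=12: 00000000
0001>000
00010100
00011100
00011000
00000000
00000000
t=13: 00000000
00011000
0001v100
00011100
00011000
00000000
00000000
t=14: 00000000
00011000
000<1100
00011100
00011000
00000000
00000000
t=15: 00000000
00011000
00001100
000v1100
00011000
00000000
00000000
t=16: 00000000
00011000
00001100
0000>100
00011000
00000000
00000000
t=17: 00000000
00011000
0000^100
00000100
00011000
00000000
00000000
t=18: 00000000
00011000
000<0100
00000100
00011000
00000000
00000000
t=19: 00000000
000^1000
00010100
00000100
00011000
00000000
00000000
t=20: 00000000
00<01000
00010100
00000100
00011000
00000000
00000000
t=21: 00^00000
00101000
00010100
00000100
00011000
00000000
00000000
t=22: 001>0000
00101000
00010100
00000100
00011000
00000000
00000000
t=23: 00110000
001v1000
00010100
00000100
00011000
00000000
00000000
t=24: 00110000
00<11000
00010100
00000100
00011000
00000000
00000000
t=25: 00110000
00011000
00v10100
00000100
00011000
00000000
00000000
t=26: 00110000
00011000
0<110100
00000100
00011000
00000000
00000000
t=27: 00110000
0^011000
01110100
00000100
00011000
00000000
00000000
t=28: 00110000
01>11000
01110100
00000100
00011000
00000000
00000000
t=29: 00110000
01111000
01v10100
00000100
00011000
00000000
00000000
t=30: 00110000
01111000
010>0100
00000100
00011000
00000000
00000000
t=31: 00110000
011^1000
01000100
00000100
00011000
00000000
00000000
t=32: 00110000
01<01000
01000100
00000100
00011000
00000000
00000000
t=33: 00110000
01001000
01v00100
00000100
00011000
00000000
00000000
t=34: 00110000
01001000
0<100100
00000100
00011000
00000000
00000000
t=35: 00110000
01001000
00100100
0v000100
00011000
00000000
00000000
t=36: 00110000
01001000
00100100
<1000100
00011000
00000000
00000000
t=37: 00110000
01001000
^0100100
11000100
00011000
00000000
00000000
t=38: 00110000
01001000
1>100100
11000100
00011000
00000000
00000000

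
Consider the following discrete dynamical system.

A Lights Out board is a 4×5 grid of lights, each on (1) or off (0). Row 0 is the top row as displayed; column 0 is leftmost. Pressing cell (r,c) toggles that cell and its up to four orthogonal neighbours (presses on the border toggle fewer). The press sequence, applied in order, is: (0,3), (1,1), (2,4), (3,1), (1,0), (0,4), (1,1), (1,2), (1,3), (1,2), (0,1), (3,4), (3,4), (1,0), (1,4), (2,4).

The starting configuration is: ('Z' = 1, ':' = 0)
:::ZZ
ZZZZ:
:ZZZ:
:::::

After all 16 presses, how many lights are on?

step 0: :::ZZ
ZZZZ:
:ZZZ:
:::::
step 1: ::Z::
ZZZ::
:ZZZ:
:::::
step 2: :ZZ::
:::::
::ZZ:
:::::
step 3: :ZZ::
::::Z
::Z:Z
::::Z
step 4: :ZZ::
::::Z
:ZZ:Z
ZZZ:Z
step 5: ZZZ::
ZZ::Z
ZZZ:Z
ZZZ:Z
step 6: ZZZZZ
ZZ:::
ZZZ:Z
ZZZ:Z
step 7: Z:ZZZ
::Z::
Z:Z:Z
ZZZ:Z
step 8: Z::ZZ
:Z:Z:
Z:::Z
ZZZ:Z
step 9: Z:::Z
:ZZ:Z
Z::ZZ
ZZZ:Z
step 10: Z:Z:Z
:::ZZ
Z:ZZZ
ZZZ:Z
step 11: :Z::Z
:Z:ZZ
Z:ZZZ
ZZZ:Z
step 12: :Z::Z
:Z:ZZ
Z:ZZ:
ZZZZ:
step 13: :Z::Z
:Z:ZZ
Z:ZZZ
ZZZ:Z
step 14: ZZ::Z
Z::ZZ
::ZZZ
ZZZ:Z
step 15: ZZ:::
Z::::
::ZZ:
ZZZ:Z
step 16: ZZ:::
Z:::Z
::Z:Z
ZZZ::

9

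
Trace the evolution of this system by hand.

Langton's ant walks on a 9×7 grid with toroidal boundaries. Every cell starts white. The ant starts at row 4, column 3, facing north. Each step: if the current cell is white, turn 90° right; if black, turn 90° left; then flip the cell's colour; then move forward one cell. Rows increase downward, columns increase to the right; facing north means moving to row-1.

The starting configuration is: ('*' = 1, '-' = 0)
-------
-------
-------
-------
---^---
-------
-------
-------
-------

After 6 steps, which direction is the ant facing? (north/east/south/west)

north

t=0: -------
-------
-------
-------
---^---
-------
-------
-------
-------
t=1: -------
-------
-------
-------
---*>--
-------
-------
-------
-------
t=2: -------
-------
-------
-------
---**--
----v--
-------
-------
-------
t=3: -------
-------
-------
-------
---**--
---<*--
-------
-------
-------
t=4: -------
-------
-------
-------
---^*--
---**--
-------
-------
-------
t=5: -------
-------
-------
-------
--<-*--
---**--
-------
-------
-------
t=6: -------
-------
-------
--^----
--*-*--
---**--
-------
-------
-------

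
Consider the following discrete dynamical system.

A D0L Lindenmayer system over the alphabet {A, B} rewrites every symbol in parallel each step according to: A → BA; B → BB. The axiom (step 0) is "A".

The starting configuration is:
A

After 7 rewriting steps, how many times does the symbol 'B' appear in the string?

127

[0] A
[1] BA
[2] BBBA
[3] BBBBBBBA
[4] BBBBBBBBBBBBBBBA
[5] BBBBBBBBBBBBBBBBBBBBBBBBBBBBBBBA
[6] BBBBBBBBBBBBBBBBBBBBBBBBBBBBBBBBBBBBBBBBBBBBBBBBBBBBBBBBBBBBBBBA
[7] BBBBBBBBBBBBBBBBBBBBBBBBBBBBBBBBBBBBBBBBBBBBBBBBBBBBBBBBBB…BBBBBBBBBBBBBBBBBBBBBBBBBBBBBBBBBBBBBBBBBBBBBBBBBBBBBBBBBA  (len 128)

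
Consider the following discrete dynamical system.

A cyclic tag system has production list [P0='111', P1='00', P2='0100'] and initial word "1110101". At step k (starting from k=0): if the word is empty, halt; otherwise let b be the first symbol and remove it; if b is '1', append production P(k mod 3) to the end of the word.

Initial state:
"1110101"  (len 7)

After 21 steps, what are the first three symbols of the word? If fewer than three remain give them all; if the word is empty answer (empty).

0) "1110101"  (len 7)
1) "110101111"  (len 9)
2) "1010111100"  (len 10)
3) "0101111000100"  (len 13)
4) "101111000100"  (len 12)
5) "0111100010000"  (len 13)
6) "111100010000"  (len 12)
7) "11100010000111"  (len 14)
8) "110001000011100"  (len 15)
9) "100010000111000100"  (len 18)
10) "00010000111000100111"  (len 20)
11) "0010000111000100111"  (len 19)
12) "010000111000100111"  (len 18)
13) "10000111000100111"  (len 17)
14) "000011100010011100"  (len 18)
15) "00011100010011100"  (len 17)
16) "0011100010011100"  (len 16)
17) "011100010011100"  (len 15)
18) "11100010011100"  (len 14)
19) "1100010011100111"  (len 16)
20) "10001001110011100"  (len 17)
21) "00010011100111000100"  (len 20)

000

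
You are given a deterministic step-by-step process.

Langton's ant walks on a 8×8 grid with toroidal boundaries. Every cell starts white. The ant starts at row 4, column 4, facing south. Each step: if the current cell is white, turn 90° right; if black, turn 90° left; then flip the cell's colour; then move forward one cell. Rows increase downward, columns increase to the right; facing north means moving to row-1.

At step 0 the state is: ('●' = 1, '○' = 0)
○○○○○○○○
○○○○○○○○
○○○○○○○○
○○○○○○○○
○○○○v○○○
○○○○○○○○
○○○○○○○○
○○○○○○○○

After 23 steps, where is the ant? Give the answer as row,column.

0) ○○○○○○○○
○○○○○○○○
○○○○○○○○
○○○○○○○○
○○○○v○○○
○○○○○○○○
○○○○○○○○
○○○○○○○○
1) ○○○○○○○○
○○○○○○○○
○○○○○○○○
○○○○○○○○
○○○<●○○○
○○○○○○○○
○○○○○○○○
○○○○○○○○
2) ○○○○○○○○
○○○○○○○○
○○○○○○○○
○○○^○○○○
○○○●●○○○
○○○○○○○○
○○○○○○○○
○○○○○○○○
3) ○○○○○○○○
○○○○○○○○
○○○○○○○○
○○○●>○○○
○○○●●○○○
○○○○○○○○
○○○○○○○○
○○○○○○○○
4) ○○○○○○○○
○○○○○○○○
○○○○○○○○
○○○●●○○○
○○○●v○○○
○○○○○○○○
○○○○○○○○
○○○○○○○○
5) ○○○○○○○○
○○○○○○○○
○○○○○○○○
○○○●●○○○
○○○●○>○○
○○○○○○○○
○○○○○○○○
○○○○○○○○
6) ○○○○○○○○
○○○○○○○○
○○○○○○○○
○○○●●○○○
○○○●○●○○
○○○○○v○○
○○○○○○○○
○○○○○○○○
7) ○○○○○○○○
○○○○○○○○
○○○○○○○○
○○○●●○○○
○○○●○●○○
○○○○<●○○
○○○○○○○○
○○○○○○○○
8) ○○○○○○○○
○○○○○○○○
○○○○○○○○
○○○●●○○○
○○○●^●○○
○○○○●●○○
○○○○○○○○
○○○○○○○○
9) ○○○○○○○○
○○○○○○○○
○○○○○○○○
○○○●●○○○
○○○●●>○○
○○○○●●○○
○○○○○○○○
○○○○○○○○
10) ○○○○○○○○
○○○○○○○○
○○○○○○○○
○○○●●^○○
○○○●●○○○
○○○○●●○○
○○○○○○○○
○○○○○○○○
11) ○○○○○○○○
○○○○○○○○
○○○○○○○○
○○○●●●>○
○○○●●○○○
○○○○●●○○
○○○○○○○○
○○○○○○○○
12) ○○○○○○○○
○○○○○○○○
○○○○○○○○
○○○●●●●○
○○○●●○v○
○○○○●●○○
○○○○○○○○
○○○○○○○○
13) ○○○○○○○○
○○○○○○○○
○○○○○○○○
○○○●●●●○
○○○●●<●○
○○○○●●○○
○○○○○○○○
○○○○○○○○
14) ○○○○○○○○
○○○○○○○○
○○○○○○○○
○○○●●^●○
○○○●●●●○
○○○○●●○○
○○○○○○○○
○○○○○○○○
15) ○○○○○○○○
○○○○○○○○
○○○○○○○○
○○○●<○●○
○○○●●●●○
○○○○●●○○
○○○○○○○○
○○○○○○○○
16) ○○○○○○○○
○○○○○○○○
○○○○○○○○
○○○●○○●○
○○○●v●●○
○○○○●●○○
○○○○○○○○
○○○○○○○○
17) ○○○○○○○○
○○○○○○○○
○○○○○○○○
○○○●○○●○
○○○●○>●○
○○○○●●○○
○○○○○○○○
○○○○○○○○
18) ○○○○○○○○
○○○○○○○○
○○○○○○○○
○○○●○^●○
○○○●○○●○
○○○○●●○○
○○○○○○○○
○○○○○○○○
19) ○○○○○○○○
○○○○○○○○
○○○○○○○○
○○○●○●>○
○○○●○○●○
○○○○●●○○
○○○○○○○○
○○○○○○○○
20) ○○○○○○○○
○○○○○○○○
○○○○○○^○
○○○●○●○○
○○○●○○●○
○○○○●●○○
○○○○○○○○
○○○○○○○○
21) ○○○○○○○○
○○○○○○○○
○○○○○○●>
○○○●○●○○
○○○●○○●○
○○○○●●○○
○○○○○○○○
○○○○○○○○
22) ○○○○○○○○
○○○○○○○○
○○○○○○●●
○○○●○●○v
○○○●○○●○
○○○○●●○○
○○○○○○○○
○○○○○○○○
23) ○○○○○○○○
○○○○○○○○
○○○○○○●●
○○○●○●<●
○○○●○○●○
○○○○●●○○
○○○○○○○○
○○○○○○○○

3,6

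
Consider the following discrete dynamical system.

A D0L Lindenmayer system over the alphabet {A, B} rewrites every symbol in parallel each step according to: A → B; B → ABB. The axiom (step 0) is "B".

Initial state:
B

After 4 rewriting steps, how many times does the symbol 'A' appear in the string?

step 0: B
step 1: ABB
step 2: BABBABB
step 3: ABBBABBABBBABBABB
step 4: BABBABBABBBABBABBBABBABBABBBABBABBBABBABB

12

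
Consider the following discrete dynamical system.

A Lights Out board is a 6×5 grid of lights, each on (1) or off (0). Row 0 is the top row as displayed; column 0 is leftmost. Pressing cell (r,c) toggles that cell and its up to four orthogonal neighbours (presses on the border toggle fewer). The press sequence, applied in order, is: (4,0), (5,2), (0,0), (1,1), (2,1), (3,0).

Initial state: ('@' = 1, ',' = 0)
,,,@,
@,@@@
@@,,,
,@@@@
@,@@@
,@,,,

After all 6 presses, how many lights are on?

[0] ,,,@,
@,@@@
@@,,,
,@@@@
@,@@@
,@,,,
[1] ,,,@,
@,@@@
@@,,,
@@@@@
,@@@@
@@,,,
[2] ,,,@,
@,@@@
@@,,,
@@@@@
,@,@@
@,@@,
[3] @@,@,
,,@@@
@@,,,
@@@@@
,@,@@
@,@@,
[4] @,,@,
@@,@@
@,,,,
@@@@@
,@,@@
@,@@,
[5] @,,@,
@,,@@
,@@,,
@,@@@
,@,@@
@,@@,
[6] @,,@,
@,,@@
@@@,,
,@@@@
@@,@@
@,@@,

19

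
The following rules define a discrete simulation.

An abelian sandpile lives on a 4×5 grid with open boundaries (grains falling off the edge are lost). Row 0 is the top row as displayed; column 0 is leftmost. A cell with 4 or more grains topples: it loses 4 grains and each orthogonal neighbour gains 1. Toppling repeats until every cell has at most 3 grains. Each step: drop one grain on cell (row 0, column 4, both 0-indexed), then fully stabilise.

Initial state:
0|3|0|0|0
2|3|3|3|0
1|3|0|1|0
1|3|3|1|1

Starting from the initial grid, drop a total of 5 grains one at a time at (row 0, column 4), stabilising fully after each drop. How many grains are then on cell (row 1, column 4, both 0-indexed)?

1

step 0: 0|3|0|0|0
2|3|3|3|0
1|3|0|1|0
1|3|3|1|1
step 1: 0|3|0|0|1
2|3|3|3|0
1|3|0|1|0
1|3|3|1|1
step 2: 0|3|0|0|2
2|3|3|3|0
1|3|0|1|0
1|3|3|1|1
step 3: 0|3|0|0|3
2|3|3|3|0
1|3|0|1|0
1|3|3|1|1
step 4: 0|3|0|1|0
2|3|3|3|1
1|3|0|1|0
1|3|3|1|1
step 5: 0|3|0|1|1
2|3|3|3|1
1|3|0|1|0
1|3|3|1|1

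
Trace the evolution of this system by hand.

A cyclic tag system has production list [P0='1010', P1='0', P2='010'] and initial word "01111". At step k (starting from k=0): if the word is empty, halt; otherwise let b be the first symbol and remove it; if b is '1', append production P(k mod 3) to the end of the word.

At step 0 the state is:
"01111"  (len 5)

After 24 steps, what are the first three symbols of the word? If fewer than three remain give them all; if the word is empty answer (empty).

100

k=0  "01111"  (len 5)
k=1  "1111"  (len 4)
k=2  "1110"  (len 4)
k=3  "110010"  (len 6)
k=4  "100101010"  (len 9)
k=5  "001010100"  (len 9)
k=6  "01010100"  (len 8)
k=7  "1010100"  (len 7)
k=8  "0101000"  (len 7)
k=9  "101000"  (len 6)
k=10  "010001010"  (len 9)
k=11  "10001010"  (len 8)
k=12  "0001010010"  (len 10)
k=13  "001010010"  (len 9)
k=14  "01010010"  (len 8)
k=15  "1010010"  (len 7)
k=16  "0100101010"  (len 10)
k=17  "100101010"  (len 9)
k=18  "00101010010"  (len 11)
k=19  "0101010010"  (len 10)
k=20  "101010010"  (len 9)
k=21  "01010010010"  (len 11)
k=22  "1010010010"  (len 10)
k=23  "0100100100"  (len 10)
k=24  "100100100"  (len 9)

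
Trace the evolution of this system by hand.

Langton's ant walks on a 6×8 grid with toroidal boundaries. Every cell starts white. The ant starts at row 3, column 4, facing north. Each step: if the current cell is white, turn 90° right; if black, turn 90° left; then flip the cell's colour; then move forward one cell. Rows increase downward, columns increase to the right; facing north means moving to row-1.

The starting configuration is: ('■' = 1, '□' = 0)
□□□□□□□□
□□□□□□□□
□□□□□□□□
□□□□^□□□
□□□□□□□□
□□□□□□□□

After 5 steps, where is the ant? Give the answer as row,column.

3,3

0) □□□□□□□□
□□□□□□□□
□□□□□□□□
□□□□^□□□
□□□□□□□□
□□□□□□□□
1) □□□□□□□□
□□□□□□□□
□□□□□□□□
□□□□■>□□
□□□□□□□□
□□□□□□□□
2) □□□□□□□□
□□□□□□□□
□□□□□□□□
□□□□■■□□
□□□□□v□□
□□□□□□□□
3) □□□□□□□□
□□□□□□□□
□□□□□□□□
□□□□■■□□
□□□□<■□□
□□□□□□□□
4) □□□□□□□□
□□□□□□□□
□□□□□□□□
□□□□^■□□
□□□□■■□□
□□□□□□□□
5) □□□□□□□□
□□□□□□□□
□□□□□□□□
□□□<□■□□
□□□□■■□□
□□□□□□□□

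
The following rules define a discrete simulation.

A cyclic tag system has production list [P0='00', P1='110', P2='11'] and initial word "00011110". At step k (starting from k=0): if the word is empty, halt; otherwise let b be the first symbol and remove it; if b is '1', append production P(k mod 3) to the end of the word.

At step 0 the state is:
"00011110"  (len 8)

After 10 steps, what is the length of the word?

k=0  "00011110"  (len 8)
k=1  "0011110"  (len 7)
k=2  "011110"  (len 6)
k=3  "11110"  (len 5)
k=4  "111000"  (len 6)
k=5  "11000110"  (len 8)
k=6  "100011011"  (len 9)
k=7  "0001101100"  (len 10)
k=8  "001101100"  (len 9)
k=9  "01101100"  (len 8)
k=10  "1101100"  (len 7)

7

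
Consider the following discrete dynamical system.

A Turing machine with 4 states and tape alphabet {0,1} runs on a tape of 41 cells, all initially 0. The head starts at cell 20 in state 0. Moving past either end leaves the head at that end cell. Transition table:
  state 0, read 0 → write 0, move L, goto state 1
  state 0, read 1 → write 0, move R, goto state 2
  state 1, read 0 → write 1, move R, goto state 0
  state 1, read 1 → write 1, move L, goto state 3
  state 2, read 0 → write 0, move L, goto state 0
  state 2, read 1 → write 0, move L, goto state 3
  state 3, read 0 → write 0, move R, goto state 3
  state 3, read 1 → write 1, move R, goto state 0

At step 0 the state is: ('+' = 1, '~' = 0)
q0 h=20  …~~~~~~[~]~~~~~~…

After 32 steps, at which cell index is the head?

18

gen 0: q0 h=20  …~~~~~~[~]~~~~~~…
gen 1: q1 h=19  …~~~~~~[~]~~~~~~…
gen 2: q0 h=20  …~~~~~+[~]~~~~~~…
gen 3: q1 h=19  …~~~~~~[+]~~~~~~…
gen 4: q3 h=18  …~~~~~~[~]+~~~~~…
gen 5: q3 h=19  …~~~~~~[+]~~~~~~…
gen 6: q0 h=20  …~~~~~+[~]~~~~~~…
gen 7: q1 h=19  …~~~~~~[+]~~~~~~…
gen 8: q3 h=18  …~~~~~~[~]+~~~~~…
gen 9: q3 h=19  …~~~~~~[+]~~~~~~…
gen 10: q0 h=20  …~~~~~+[~]~~~~~~…
gen 11: q1 h=19  …~~~~~~[+]~~~~~~…
gen 12: q3 h=18  …~~~~~~[~]+~~~~~…
gen 13: q3 h=19  …~~~~~~[+]~~~~~~…
gen 14: q0 h=20  …~~~~~+[~]~~~~~~…
gen 15: q1 h=19  …~~~~~~[+]~~~~~~…
gen 16: q3 h=18  …~~~~~~[~]+~~~~~…
gen 17: q3 h=19  …~~~~~~[+]~~~~~~…
gen 18: q0 h=20  …~~~~~+[~]~~~~~~…
gen 19: q1 h=19  …~~~~~~[+]~~~~~~…
gen 20: q3 h=18  …~~~~~~[~]+~~~~~…
gen 21: q3 h=19  …~~~~~~[+]~~~~~~…
gen 22: q0 h=20  …~~~~~+[~]~~~~~~…
gen 23: q1 h=19  …~~~~~~[+]~~~~~~…
gen 24: q3 h=18  …~~~~~~[~]+~~~~~…
gen 25: q3 h=19  …~~~~~~[+]~~~~~~…
gen 26: q0 h=20  …~~~~~+[~]~~~~~~…
gen 27: q1 h=19  …~~~~~~[+]~~~~~~…
gen 28: q3 h=18  …~~~~~~[~]+~~~~~…
gen 29: q3 h=19  …~~~~~~[+]~~~~~~…
gen 30: q0 h=20  …~~~~~+[~]~~~~~~…
gen 31: q1 h=19  …~~~~~~[+]~~~~~~…
gen 32: q3 h=18  …~~~~~~[~]+~~~~~…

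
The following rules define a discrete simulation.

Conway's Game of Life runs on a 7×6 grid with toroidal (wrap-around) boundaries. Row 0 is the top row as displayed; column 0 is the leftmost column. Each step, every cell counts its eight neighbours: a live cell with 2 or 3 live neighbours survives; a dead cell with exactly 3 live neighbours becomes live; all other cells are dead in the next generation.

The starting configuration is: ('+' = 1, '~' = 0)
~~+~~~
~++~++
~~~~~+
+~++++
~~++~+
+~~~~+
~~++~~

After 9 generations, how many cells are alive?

36

k=0  ~~+~~~
~++~++
~~~~~+
+~++++
~~++~+
+~~~~+
~~++~~
k=1  ~~~~+~
++++++
~~~~~~
+++~~~
~~+~~~
++~~~+
~+++~~
k=2  ~~~~~~
++++++
~~~~+~
~++~~~
~~+~~+
+~~+~~
~+++++
k=3  ~~~~~~
++++++
~~~~+~
~+++~~
+~++~~
+~~~~~
++++++
k=4  ~~~~~~
++++++
~~~~~~
~+~~+~
+~~+~~
~~~~~~
++++++
k=5  ~~~~~~
++++++
~~~~~~
~~~~~~
~~~~~~
~~~~~~
++++++
k=6  ~~~~~~
++++++
++++++
~~~~~~
~~~~~~
++++++
++++++
k=7  ~~~~~~
~~~~~~
~~~~~~
++++++
++++++
~~~~~~
~~~~~~
k=8  ~~~~~~
~~~~~~
++++++
~~~~~~
~~~~~~
++++++
~~~~~~
k=9  ~~~~~~
++++++
++++++
++++++
++++++
++++++
++++++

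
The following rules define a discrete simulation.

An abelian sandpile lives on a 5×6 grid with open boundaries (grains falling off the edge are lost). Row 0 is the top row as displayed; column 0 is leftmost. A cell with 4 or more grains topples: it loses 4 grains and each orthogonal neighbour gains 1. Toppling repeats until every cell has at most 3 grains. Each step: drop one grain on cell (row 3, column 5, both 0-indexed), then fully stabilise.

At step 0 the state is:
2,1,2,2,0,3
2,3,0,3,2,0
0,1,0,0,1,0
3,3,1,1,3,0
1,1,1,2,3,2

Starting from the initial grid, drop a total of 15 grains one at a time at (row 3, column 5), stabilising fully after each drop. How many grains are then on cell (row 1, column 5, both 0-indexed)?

1

gen 0: 2,1,2,2,0,3
2,3,0,3,2,0
0,1,0,0,1,0
3,3,1,1,3,0
1,1,1,2,3,2
gen 1: 2,1,2,2,0,3
2,3,0,3,2,0
0,1,0,0,1,0
3,3,1,1,3,1
1,1,1,2,3,2
gen 2: 2,1,2,2,0,3
2,3,0,3,2,0
0,1,0,0,1,0
3,3,1,1,3,2
1,1,1,2,3,2
gen 3: 2,1,2,2,0,3
2,3,0,3,2,0
0,1,0,0,1,0
3,3,1,1,3,3
1,1,1,2,3,2
gen 4: 2,1,2,2,0,3
2,3,0,3,2,0
0,1,0,0,2,1
3,3,1,2,1,2
1,1,1,3,1,0
gen 5: 2,1,2,2,0,3
2,3,0,3,2,0
0,1,0,0,2,1
3,3,1,2,1,3
1,1,1,3,1,0
gen 6: 2,1,2,2,0,3
2,3,0,3,2,0
0,1,0,0,2,2
3,3,1,2,2,0
1,1,1,3,1,1
gen 7: 2,1,2,2,0,3
2,3,0,3,2,0
0,1,0,0,2,2
3,3,1,2,2,1
1,1,1,3,1,1
gen 8: 2,1,2,2,0,3
2,3,0,3,2,0
0,1,0,0,2,2
3,3,1,2,2,2
1,1,1,3,1,1
gen 9: 2,1,2,2,0,3
2,3,0,3,2,0
0,1,0,0,2,2
3,3,1,2,2,3
1,1,1,3,1,1
gen 10: 2,1,2,2,0,3
2,3,0,3,2,0
0,1,0,0,2,3
3,3,1,2,3,0
1,1,1,3,1,2
gen 11: 2,1,2,2,0,3
2,3,0,3,2,0
0,1,0,0,2,3
3,3,1,2,3,1
1,1,1,3,1,2
gen 12: 2,1,2,2,0,3
2,3,0,3,2,0
0,1,0,0,2,3
3,3,1,2,3,2
1,1,1,3,1,2
gen 13: 2,1,2,2,0,3
2,3,0,3,2,0
0,1,0,0,2,3
3,3,1,2,3,3
1,1,1,3,1,2
gen 14: 2,1,2,2,0,3
2,3,0,3,3,1
0,1,0,1,0,1
3,3,1,3,1,2
1,1,1,3,2,3
gen 15: 2,1,2,2,0,3
2,3,0,3,3,1
0,1,0,1,0,1
3,3,1,3,1,3
1,1,1,3,2,3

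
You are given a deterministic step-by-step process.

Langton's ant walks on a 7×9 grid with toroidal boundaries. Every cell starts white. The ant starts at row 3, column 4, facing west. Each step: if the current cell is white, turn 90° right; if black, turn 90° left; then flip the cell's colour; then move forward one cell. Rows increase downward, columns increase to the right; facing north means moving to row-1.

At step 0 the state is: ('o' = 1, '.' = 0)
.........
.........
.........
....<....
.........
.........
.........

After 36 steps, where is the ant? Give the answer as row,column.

3,8

step 0: .........
.........
.........
....<....
.........
.........
.........
step 1: .........
.........
....^....
....o....
.........
.........
.........
step 2: .........
.........
....o>...
....o....
.........
.........
.........
step 3: .........
.........
....oo...
....ov...
.........
.........
.........
step 4: .........
.........
....oo...
....<o...
.........
.........
.........
step 5: .........
.........
....oo...
.....o...
....v....
.........
.........
step 6: .........
.........
....oo...
.....o...
...<o....
.........
.........
step 7: .........
.........
....oo...
...^.o...
...oo....
.........
.........
step 8: .........
.........
....oo...
...o>o...
...oo....
.........
.........
step 9: .........
.........
....oo...
...ooo...
...ov....
.........
.........
step 10: .........
.........
....oo...
...ooo...
...o.>...
.........
.........
step 11: .........
.........
....oo...
...ooo...
...o.o...
.....v...
.........
step 12: .........
.........
....oo...
...ooo...
...o.o...
....<o...
.........
step 13: .........
.........
....oo...
...ooo...
...o^o...
....oo...
.........
step 14: .........
.........
....oo...
...ooo...
...oo>...
....oo...
.........
step 15: .........
.........
....oo...
...oo^...
...oo....
....oo...
.........
step 16: .........
.........
....oo...
...o<....
...oo....
....oo...
.........
step 17: .........
.........
....oo...
...o.....
...ov....
....oo...
.........
step 18: .........
.........
....oo...
...o.....
...o.>...
....oo...
.........
step 19: .........
.........
....oo...
...o.....
...o.o...
....ov...
.........
step 20: .........
.........
....oo...
...o.....
...o.o...
....o.>..
.........
step 21: .........
.........
....oo...
...o.....
...o.o...
....o.o..
......v..
step 22: .........
.........
....oo...
...o.....
...o.o...
....o.o..
.....<o..
step 23: .........
.........
....oo...
...o.....
...o.o...
....o^o..
.....oo..
step 24: .........
.........
....oo...
...o.....
...o.o...
....oo>..
.....oo..
step 25: .........
.........
....oo...
...o.....
...o.o^..
....oo...
.....oo..
step 26: .........
.........
....oo...
...o.....
...o.oo>.
....oo...
.....oo..
step 27: .........
.........
....oo...
...o.....
...o.ooo.
....oo.v.
.....oo..
step 28: .........
.........
....oo...
...o.....
...o.ooo.
....oo<o.
.....oo..
step 29: .........
.........
....oo...
...o.....
...o.o^o.
....oooo.
.....oo..
step 30: .........
.........
....oo...
...o.....
...o.<.o.
....oooo.
.....oo..
step 31: .........
.........
....oo...
...o.....
...o...o.
....ovoo.
.....oo..
step 32: .........
.........
....oo...
...o.....
...o...o.
....o.>o.
.....oo..
step 33: .........
.........
....oo...
...o.....
...o..^o.
....o..o.
.....oo..
step 34: .........
.........
....oo...
...o.....
...o..o>.
....o..o.
.....oo..
step 35: .........
.........
....oo...
...o...^.
...o..o..
....o..o.
.....oo..
step 36: .........
.........
....oo...
...o...o>
...o..o..
....o..o.
.....oo..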